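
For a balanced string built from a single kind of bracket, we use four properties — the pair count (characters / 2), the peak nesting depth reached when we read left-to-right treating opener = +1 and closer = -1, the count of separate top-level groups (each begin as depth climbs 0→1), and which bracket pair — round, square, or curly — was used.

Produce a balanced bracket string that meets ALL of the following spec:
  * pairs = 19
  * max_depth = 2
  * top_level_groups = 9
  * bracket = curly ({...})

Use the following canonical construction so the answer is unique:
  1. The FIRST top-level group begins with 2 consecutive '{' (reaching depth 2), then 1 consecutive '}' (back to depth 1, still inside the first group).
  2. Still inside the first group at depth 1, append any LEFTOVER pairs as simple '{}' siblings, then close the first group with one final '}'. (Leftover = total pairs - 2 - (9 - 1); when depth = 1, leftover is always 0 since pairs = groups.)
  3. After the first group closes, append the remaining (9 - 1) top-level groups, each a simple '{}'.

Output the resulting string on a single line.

Spec: pairs=19 depth=2 groups=9
Leftover pairs = 19 - 2 - (9-1) = 9
First group: deep chain of depth 2 + 9 sibling pairs
Remaining 8 groups: simple '{}' each

Answer: {{}{}{}{}{}{}{}{}{}{}}{}{}{}{}{}{}{}{}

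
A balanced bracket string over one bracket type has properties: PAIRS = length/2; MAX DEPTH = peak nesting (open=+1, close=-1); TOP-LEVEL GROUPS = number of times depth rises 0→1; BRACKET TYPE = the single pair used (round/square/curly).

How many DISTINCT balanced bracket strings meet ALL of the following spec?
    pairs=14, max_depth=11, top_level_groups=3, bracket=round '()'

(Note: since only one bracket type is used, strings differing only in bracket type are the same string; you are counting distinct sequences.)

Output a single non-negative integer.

Answer: 63

Derivation:
Spec: pairs=14 depth=11 groups=3
Count(depth <= 11) = 534885
Count(depth <= 10) = 534822
Count(depth == 11) = 534885 - 534822 = 63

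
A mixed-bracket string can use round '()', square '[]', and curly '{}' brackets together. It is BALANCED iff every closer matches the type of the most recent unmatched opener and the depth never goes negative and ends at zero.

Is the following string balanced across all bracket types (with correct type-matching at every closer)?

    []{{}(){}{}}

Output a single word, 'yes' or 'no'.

Answer: yes

Derivation:
pos 0: push '['; stack = [
pos 1: ']' matches '['; pop; stack = (empty)
pos 2: push '{'; stack = {
pos 3: push '{'; stack = {{
pos 4: '}' matches '{'; pop; stack = {
pos 5: push '('; stack = {(
pos 6: ')' matches '('; pop; stack = {
pos 7: push '{'; stack = {{
pos 8: '}' matches '{'; pop; stack = {
pos 9: push '{'; stack = {{
pos 10: '}' matches '{'; pop; stack = {
pos 11: '}' matches '{'; pop; stack = (empty)
end: stack empty → VALID
Verdict: properly nested → yes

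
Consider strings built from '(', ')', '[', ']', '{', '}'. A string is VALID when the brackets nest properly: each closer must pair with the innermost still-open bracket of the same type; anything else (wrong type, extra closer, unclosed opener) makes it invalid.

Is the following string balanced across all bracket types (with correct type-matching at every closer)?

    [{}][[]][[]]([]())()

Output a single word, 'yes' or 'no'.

pos 0: push '['; stack = [
pos 1: push '{'; stack = [{
pos 2: '}' matches '{'; pop; stack = [
pos 3: ']' matches '['; pop; stack = (empty)
pos 4: push '['; stack = [
pos 5: push '['; stack = [[
pos 6: ']' matches '['; pop; stack = [
pos 7: ']' matches '['; pop; stack = (empty)
pos 8: push '['; stack = [
pos 9: push '['; stack = [[
pos 10: ']' matches '['; pop; stack = [
pos 11: ']' matches '['; pop; stack = (empty)
pos 12: push '('; stack = (
pos 13: push '['; stack = ([
pos 14: ']' matches '['; pop; stack = (
pos 15: push '('; stack = ((
pos 16: ')' matches '('; pop; stack = (
pos 17: ')' matches '('; pop; stack = (empty)
pos 18: push '('; stack = (
pos 19: ')' matches '('; pop; stack = (empty)
end: stack empty → VALID
Verdict: properly nested → yes

Answer: yes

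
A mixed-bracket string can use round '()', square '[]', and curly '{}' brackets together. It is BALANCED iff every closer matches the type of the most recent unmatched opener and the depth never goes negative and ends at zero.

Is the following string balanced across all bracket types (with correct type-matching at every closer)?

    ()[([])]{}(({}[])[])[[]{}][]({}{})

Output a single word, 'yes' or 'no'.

pos 0: push '('; stack = (
pos 1: ')' matches '('; pop; stack = (empty)
pos 2: push '['; stack = [
pos 3: push '('; stack = [(
pos 4: push '['; stack = [([
pos 5: ']' matches '['; pop; stack = [(
pos 6: ')' matches '('; pop; stack = [
pos 7: ']' matches '['; pop; stack = (empty)
pos 8: push '{'; stack = {
pos 9: '}' matches '{'; pop; stack = (empty)
pos 10: push '('; stack = (
pos 11: push '('; stack = ((
pos 12: push '{'; stack = (({
pos 13: '}' matches '{'; pop; stack = ((
pos 14: push '['; stack = (([
pos 15: ']' matches '['; pop; stack = ((
pos 16: ')' matches '('; pop; stack = (
pos 17: push '['; stack = ([
pos 18: ']' matches '['; pop; stack = (
pos 19: ')' matches '('; pop; stack = (empty)
pos 20: push '['; stack = [
pos 21: push '['; stack = [[
pos 22: ']' matches '['; pop; stack = [
pos 23: push '{'; stack = [{
pos 24: '}' matches '{'; pop; stack = [
pos 25: ']' matches '['; pop; stack = (empty)
pos 26: push '['; stack = [
pos 27: ']' matches '['; pop; stack = (empty)
pos 28: push '('; stack = (
pos 29: push '{'; stack = ({
pos 30: '}' matches '{'; pop; stack = (
pos 31: push '{'; stack = ({
pos 32: '}' matches '{'; pop; stack = (
pos 33: ')' matches '('; pop; stack = (empty)
end: stack empty → VALID
Verdict: properly nested → yes

Answer: yes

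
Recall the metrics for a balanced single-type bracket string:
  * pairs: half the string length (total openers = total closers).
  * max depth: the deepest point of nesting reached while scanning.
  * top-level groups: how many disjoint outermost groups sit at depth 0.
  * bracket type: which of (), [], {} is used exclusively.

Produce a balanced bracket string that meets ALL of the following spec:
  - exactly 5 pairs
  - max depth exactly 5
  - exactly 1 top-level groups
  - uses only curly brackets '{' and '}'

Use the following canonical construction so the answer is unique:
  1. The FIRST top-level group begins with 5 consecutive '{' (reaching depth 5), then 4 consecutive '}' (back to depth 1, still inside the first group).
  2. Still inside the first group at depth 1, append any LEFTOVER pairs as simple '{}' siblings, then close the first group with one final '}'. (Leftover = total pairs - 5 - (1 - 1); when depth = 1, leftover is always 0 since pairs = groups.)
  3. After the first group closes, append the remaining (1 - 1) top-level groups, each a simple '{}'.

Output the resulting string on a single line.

Spec: pairs=5 depth=5 groups=1
Leftover pairs = 5 - 5 - (1-1) = 0
First group: deep chain of depth 5 + 0 sibling pairs
Remaining 0 groups: simple '{}' each

Answer: {{{{{}}}}}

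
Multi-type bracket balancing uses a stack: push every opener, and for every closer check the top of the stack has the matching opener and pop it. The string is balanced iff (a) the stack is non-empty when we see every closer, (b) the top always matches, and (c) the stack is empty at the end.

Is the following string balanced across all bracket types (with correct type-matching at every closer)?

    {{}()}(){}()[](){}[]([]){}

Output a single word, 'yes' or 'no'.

pos 0: push '{'; stack = {
pos 1: push '{'; stack = {{
pos 2: '}' matches '{'; pop; stack = {
pos 3: push '('; stack = {(
pos 4: ')' matches '('; pop; stack = {
pos 5: '}' matches '{'; pop; stack = (empty)
pos 6: push '('; stack = (
pos 7: ')' matches '('; pop; stack = (empty)
pos 8: push '{'; stack = {
pos 9: '}' matches '{'; pop; stack = (empty)
pos 10: push '('; stack = (
pos 11: ')' matches '('; pop; stack = (empty)
pos 12: push '['; stack = [
pos 13: ']' matches '['; pop; stack = (empty)
pos 14: push '('; stack = (
pos 15: ')' matches '('; pop; stack = (empty)
pos 16: push '{'; stack = {
pos 17: '}' matches '{'; pop; stack = (empty)
pos 18: push '['; stack = [
pos 19: ']' matches '['; pop; stack = (empty)
pos 20: push '('; stack = (
pos 21: push '['; stack = ([
pos 22: ']' matches '['; pop; stack = (
pos 23: ')' matches '('; pop; stack = (empty)
pos 24: push '{'; stack = {
pos 25: '}' matches '{'; pop; stack = (empty)
end: stack empty → VALID
Verdict: properly nested → yes

Answer: yes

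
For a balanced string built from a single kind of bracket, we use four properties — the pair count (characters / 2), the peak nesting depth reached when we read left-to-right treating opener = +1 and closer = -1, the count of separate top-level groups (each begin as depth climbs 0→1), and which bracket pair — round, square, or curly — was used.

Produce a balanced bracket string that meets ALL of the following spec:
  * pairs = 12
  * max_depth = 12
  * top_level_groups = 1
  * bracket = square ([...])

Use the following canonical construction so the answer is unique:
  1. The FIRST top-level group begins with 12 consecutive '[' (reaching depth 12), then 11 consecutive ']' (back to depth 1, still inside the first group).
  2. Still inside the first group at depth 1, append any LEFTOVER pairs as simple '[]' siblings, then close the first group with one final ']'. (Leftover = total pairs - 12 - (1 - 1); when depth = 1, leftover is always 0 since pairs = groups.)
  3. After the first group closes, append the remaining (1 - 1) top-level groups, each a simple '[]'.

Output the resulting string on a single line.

Answer: [[[[[[[[[[[[]]]]]]]]]]]]

Derivation:
Spec: pairs=12 depth=12 groups=1
Leftover pairs = 12 - 12 - (1-1) = 0
First group: deep chain of depth 12 + 0 sibling pairs
Remaining 0 groups: simple '[]' each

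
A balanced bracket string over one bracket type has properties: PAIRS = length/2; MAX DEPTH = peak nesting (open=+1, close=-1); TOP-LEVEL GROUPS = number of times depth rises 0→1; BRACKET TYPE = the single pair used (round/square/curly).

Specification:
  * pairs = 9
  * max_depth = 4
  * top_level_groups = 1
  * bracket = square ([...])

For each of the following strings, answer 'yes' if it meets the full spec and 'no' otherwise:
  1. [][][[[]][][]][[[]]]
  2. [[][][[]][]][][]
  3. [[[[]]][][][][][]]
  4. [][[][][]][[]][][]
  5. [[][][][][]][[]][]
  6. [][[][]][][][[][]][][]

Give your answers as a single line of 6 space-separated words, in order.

Answer: no no yes no no no

Derivation:
String 1 '[][][[[]][][]][[[]]]': depth seq [1 0 1 0 1 2 3 2 1 2 1 2 1 0 1 2 3 2 1 0]
  -> pairs=10 depth=3 groups=4 -> no
String 2 '[[][][[]][]][][]': depth seq [1 2 1 2 1 2 3 2 1 2 1 0 1 0 1 0]
  -> pairs=8 depth=3 groups=3 -> no
String 3 '[[[[]]][][][][][]]': depth seq [1 2 3 4 3 2 1 2 1 2 1 2 1 2 1 2 1 0]
  -> pairs=9 depth=4 groups=1 -> yes
String 4 '[][[][][]][[]][][]': depth seq [1 0 1 2 1 2 1 2 1 0 1 2 1 0 1 0 1 0]
  -> pairs=9 depth=2 groups=5 -> no
String 5 '[[][][][][]][[]][]': depth seq [1 2 1 2 1 2 1 2 1 2 1 0 1 2 1 0 1 0]
  -> pairs=9 depth=2 groups=3 -> no
String 6 '[][[][]][][][[][]][][]': depth seq [1 0 1 2 1 2 1 0 1 0 1 0 1 2 1 2 1 0 1 0 1 0]
  -> pairs=11 depth=2 groups=7 -> no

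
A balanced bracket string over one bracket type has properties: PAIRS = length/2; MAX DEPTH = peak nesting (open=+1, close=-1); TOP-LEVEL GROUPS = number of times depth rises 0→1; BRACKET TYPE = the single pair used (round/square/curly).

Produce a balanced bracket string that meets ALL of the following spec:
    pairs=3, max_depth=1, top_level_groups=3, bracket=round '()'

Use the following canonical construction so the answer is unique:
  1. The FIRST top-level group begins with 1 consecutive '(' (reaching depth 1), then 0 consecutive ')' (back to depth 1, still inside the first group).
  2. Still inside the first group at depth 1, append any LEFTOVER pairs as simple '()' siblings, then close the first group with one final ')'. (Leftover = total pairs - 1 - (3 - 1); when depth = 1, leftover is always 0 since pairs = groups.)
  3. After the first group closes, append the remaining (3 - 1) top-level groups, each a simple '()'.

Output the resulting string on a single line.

Answer: ()()()

Derivation:
Spec: pairs=3 depth=1 groups=3
Leftover pairs = 3 - 1 - (3-1) = 0
First group: deep chain of depth 1 + 0 sibling pairs
Remaining 2 groups: simple '()' each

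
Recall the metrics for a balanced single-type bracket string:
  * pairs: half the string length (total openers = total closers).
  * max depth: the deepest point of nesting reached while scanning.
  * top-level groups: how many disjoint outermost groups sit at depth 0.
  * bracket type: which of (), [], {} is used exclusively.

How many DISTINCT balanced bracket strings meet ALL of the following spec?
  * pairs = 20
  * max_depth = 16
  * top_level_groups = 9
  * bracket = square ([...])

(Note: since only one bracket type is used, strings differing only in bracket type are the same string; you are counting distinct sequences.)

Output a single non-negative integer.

Spec: pairs=20 depth=16 groups=9
Count(depth <= 16) = 24582285
Count(depth <= 15) = 24582285
Count(depth == 16) = 24582285 - 24582285 = 0

Answer: 0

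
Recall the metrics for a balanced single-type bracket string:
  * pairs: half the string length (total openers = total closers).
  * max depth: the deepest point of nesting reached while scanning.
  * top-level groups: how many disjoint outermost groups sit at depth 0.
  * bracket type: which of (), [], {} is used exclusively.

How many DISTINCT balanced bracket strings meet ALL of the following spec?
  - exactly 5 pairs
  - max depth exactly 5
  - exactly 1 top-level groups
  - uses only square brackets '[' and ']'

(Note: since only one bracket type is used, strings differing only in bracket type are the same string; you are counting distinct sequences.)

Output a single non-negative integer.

Spec: pairs=5 depth=5 groups=1
Count(depth <= 5) = 14
Count(depth <= 4) = 13
Count(depth == 5) = 14 - 13 = 1

Answer: 1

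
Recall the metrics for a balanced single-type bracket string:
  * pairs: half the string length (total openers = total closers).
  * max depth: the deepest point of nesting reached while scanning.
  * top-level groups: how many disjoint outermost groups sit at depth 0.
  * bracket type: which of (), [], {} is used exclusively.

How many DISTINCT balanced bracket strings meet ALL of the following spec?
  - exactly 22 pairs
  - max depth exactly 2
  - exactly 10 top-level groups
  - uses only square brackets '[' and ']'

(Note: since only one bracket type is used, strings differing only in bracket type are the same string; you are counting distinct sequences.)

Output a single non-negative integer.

Answer: 293930

Derivation:
Spec: pairs=22 depth=2 groups=10
Count(depth <= 2) = 293930
Count(depth <= 1) = 0
Count(depth == 2) = 293930 - 0 = 293930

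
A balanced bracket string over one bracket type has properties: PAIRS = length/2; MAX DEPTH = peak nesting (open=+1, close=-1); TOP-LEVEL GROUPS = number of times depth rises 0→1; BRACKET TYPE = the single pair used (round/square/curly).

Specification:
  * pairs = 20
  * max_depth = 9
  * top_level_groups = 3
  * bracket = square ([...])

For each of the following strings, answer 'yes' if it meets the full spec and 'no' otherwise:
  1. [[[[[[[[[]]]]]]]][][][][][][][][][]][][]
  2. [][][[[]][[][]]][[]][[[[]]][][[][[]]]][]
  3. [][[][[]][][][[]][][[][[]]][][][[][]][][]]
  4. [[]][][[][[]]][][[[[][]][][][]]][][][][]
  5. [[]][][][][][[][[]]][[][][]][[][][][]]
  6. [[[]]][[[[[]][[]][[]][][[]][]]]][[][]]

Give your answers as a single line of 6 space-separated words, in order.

String 1 '[[[[[[[[[]]]]]]]][][][][][][][][][]][][]': depth seq [1 2 3 4 5 6 7 8 9 8 7 6 5 4 3 2 1 2 1 2 1 2 1 2 1 2 1 2 1 2 1 2 1 2 1 0 1 0 1 0]
  -> pairs=20 depth=9 groups=3 -> yes
String 2 '[][][[[]][[][]]][[]][[[[]]][][[][[]]]][]': depth seq [1 0 1 0 1 2 3 2 1 2 3 2 3 2 1 0 1 2 1 0 1 2 3 4 3 2 1 2 1 2 3 2 3 4 3 2 1 0 1 0]
  -> pairs=20 depth=4 groups=6 -> no
String 3 '[][[][[]][][][[]][][[][[]]][][][[][]][][]]': depth seq [1 0 1 2 1 2 3 2 1 2 1 2 1 2 3 2 1 2 1 2 3 2 3 4 3 2 1 2 1 2 1 2 3 2 3 2 1 2 1 2 1 0]
  -> pairs=21 depth=4 groups=2 -> no
String 4 '[[]][][[][[]]][][[[[][]][][][]]][][][][]': depth seq [1 2 1 0 1 0 1 2 1 2 3 2 1 0 1 0 1 2 3 4 3 4 3 2 3 2 3 2 3 2 1 0 1 0 1 0 1 0 1 0]
  -> pairs=20 depth=4 groups=9 -> no
String 5 '[[]][][][][][[][[]]][[][][]][[][][][]]': depth seq [1 2 1 0 1 0 1 0 1 0 1 0 1 2 1 2 3 2 1 0 1 2 1 2 1 2 1 0 1 2 1 2 1 2 1 2 1 0]
  -> pairs=19 depth=3 groups=8 -> no
String 6 '[[[]]][[[[[]][[]][[]][][[]][]]]][[][]]': depth seq [1 2 3 2 1 0 1 2 3 4 5 4 3 4 5 4 3 4 5 4 3 4 3 4 5 4 3 4 3 2 1 0 1 2 1 2 1 0]
  -> pairs=19 depth=5 groups=3 -> no

Answer: yes no no no no no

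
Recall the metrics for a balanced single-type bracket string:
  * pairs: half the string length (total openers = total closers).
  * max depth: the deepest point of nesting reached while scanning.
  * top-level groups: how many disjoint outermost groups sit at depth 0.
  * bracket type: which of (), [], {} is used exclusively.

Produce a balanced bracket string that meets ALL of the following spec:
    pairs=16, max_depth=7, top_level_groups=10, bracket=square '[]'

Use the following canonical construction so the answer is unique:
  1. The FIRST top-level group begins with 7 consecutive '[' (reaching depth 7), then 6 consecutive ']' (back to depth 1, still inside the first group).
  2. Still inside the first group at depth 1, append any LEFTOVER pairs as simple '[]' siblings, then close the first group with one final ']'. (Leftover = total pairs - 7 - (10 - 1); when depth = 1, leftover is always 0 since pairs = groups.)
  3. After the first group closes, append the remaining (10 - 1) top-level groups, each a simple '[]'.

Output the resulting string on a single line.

Spec: pairs=16 depth=7 groups=10
Leftover pairs = 16 - 7 - (10-1) = 0
First group: deep chain of depth 7 + 0 sibling pairs
Remaining 9 groups: simple '[]' each

Answer: [[[[[[[]]]]]]][][][][][][][][][]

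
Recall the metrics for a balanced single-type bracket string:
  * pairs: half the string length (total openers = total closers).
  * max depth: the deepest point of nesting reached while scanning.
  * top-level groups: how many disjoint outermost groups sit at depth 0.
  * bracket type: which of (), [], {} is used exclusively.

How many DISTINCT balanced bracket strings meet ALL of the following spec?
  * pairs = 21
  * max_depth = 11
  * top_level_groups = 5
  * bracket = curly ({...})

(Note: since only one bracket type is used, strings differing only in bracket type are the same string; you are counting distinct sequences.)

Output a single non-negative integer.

Answer: 4931955

Derivation:
Spec: pairs=21 depth=11 groups=5
Count(depth <= 11) = 1738637940
Count(depth <= 10) = 1733705985
Count(depth == 11) = 1738637940 - 1733705985 = 4931955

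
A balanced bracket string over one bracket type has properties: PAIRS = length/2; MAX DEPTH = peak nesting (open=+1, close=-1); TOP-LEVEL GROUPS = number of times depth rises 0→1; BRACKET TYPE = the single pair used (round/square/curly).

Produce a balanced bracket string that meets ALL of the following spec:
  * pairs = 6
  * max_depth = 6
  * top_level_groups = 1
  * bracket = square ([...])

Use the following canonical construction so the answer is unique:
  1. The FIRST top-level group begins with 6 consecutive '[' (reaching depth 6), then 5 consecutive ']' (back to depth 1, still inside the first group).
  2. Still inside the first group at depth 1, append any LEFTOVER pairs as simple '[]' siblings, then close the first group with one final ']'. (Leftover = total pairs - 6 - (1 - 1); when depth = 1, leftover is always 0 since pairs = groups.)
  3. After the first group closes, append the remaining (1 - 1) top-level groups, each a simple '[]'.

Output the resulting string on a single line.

Spec: pairs=6 depth=6 groups=1
Leftover pairs = 6 - 6 - (1-1) = 0
First group: deep chain of depth 6 + 0 sibling pairs
Remaining 0 groups: simple '[]' each

Answer: [[[[[[]]]]]]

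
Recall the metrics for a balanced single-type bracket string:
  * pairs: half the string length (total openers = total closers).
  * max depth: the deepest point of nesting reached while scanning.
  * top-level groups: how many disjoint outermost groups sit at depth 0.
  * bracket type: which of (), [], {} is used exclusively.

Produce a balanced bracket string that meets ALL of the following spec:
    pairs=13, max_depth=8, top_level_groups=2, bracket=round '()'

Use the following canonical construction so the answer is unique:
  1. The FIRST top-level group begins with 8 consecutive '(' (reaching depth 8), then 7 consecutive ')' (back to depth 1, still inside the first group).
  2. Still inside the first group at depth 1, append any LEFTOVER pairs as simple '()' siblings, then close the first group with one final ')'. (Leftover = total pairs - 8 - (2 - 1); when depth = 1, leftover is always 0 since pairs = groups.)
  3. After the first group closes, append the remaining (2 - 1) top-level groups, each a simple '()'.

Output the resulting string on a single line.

Answer: (((((((()))))))()()()())()

Derivation:
Spec: pairs=13 depth=8 groups=2
Leftover pairs = 13 - 8 - (2-1) = 4
First group: deep chain of depth 8 + 4 sibling pairs
Remaining 1 groups: simple '()' each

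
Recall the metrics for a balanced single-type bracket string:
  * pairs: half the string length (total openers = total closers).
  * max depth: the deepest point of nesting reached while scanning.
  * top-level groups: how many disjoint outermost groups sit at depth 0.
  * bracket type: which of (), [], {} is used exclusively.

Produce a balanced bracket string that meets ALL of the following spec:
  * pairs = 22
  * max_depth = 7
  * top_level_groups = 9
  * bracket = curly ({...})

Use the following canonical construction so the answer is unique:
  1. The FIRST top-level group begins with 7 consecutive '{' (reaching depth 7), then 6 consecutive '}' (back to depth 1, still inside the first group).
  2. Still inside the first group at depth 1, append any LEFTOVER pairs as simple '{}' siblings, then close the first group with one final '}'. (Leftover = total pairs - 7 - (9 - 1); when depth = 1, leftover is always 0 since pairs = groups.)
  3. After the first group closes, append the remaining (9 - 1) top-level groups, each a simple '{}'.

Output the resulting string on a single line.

Spec: pairs=22 depth=7 groups=9
Leftover pairs = 22 - 7 - (9-1) = 7
First group: deep chain of depth 7 + 7 sibling pairs
Remaining 8 groups: simple '{}' each

Answer: {{{{{{{}}}}}}{}{}{}{}{}{}{}}{}{}{}{}{}{}{}{}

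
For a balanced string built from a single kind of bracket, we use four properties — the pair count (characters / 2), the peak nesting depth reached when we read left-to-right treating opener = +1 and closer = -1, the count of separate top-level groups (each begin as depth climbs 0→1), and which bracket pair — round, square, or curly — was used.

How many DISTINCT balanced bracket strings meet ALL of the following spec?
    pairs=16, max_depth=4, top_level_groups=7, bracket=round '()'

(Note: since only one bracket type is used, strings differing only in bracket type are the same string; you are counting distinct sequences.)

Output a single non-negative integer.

Answer: 234031

Derivation:
Spec: pairs=16 depth=4 groups=7
Count(depth <= 4) = 409535
Count(depth <= 3) = 175504
Count(depth == 4) = 409535 - 175504 = 234031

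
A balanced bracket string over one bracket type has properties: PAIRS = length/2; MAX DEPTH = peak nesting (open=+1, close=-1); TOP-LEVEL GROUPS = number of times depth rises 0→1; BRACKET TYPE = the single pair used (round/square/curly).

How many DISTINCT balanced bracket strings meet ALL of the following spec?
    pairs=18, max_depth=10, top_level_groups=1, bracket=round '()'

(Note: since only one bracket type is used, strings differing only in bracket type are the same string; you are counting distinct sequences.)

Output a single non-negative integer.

Answer: 5773812

Derivation:
Spec: pairs=18 depth=10 groups=1
Count(depth <= 10) = 126676726
Count(depth <= 9) = 120902914
Count(depth == 10) = 126676726 - 120902914 = 5773812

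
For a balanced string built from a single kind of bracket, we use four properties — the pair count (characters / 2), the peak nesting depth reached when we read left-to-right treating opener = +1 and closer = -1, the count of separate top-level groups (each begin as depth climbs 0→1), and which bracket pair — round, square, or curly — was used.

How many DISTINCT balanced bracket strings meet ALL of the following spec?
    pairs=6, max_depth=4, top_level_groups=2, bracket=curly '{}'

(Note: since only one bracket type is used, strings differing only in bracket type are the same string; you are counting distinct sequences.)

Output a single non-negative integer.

Answer: 12

Derivation:
Spec: pairs=6 depth=4 groups=2
Count(depth <= 4) = 40
Count(depth <= 3) = 28
Count(depth == 4) = 40 - 28 = 12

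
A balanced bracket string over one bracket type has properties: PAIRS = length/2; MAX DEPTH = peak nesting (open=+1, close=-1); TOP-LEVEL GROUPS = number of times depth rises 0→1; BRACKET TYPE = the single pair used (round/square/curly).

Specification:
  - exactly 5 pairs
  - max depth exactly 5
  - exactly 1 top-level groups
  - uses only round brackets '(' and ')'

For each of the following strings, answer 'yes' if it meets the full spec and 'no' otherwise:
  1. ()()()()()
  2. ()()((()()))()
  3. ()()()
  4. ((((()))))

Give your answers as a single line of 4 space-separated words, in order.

String 1 '()()()()()': depth seq [1 0 1 0 1 0 1 0 1 0]
  -> pairs=5 depth=1 groups=5 -> no
String 2 '()()((()()))()': depth seq [1 0 1 0 1 2 3 2 3 2 1 0 1 0]
  -> pairs=7 depth=3 groups=4 -> no
String 3 '()()()': depth seq [1 0 1 0 1 0]
  -> pairs=3 depth=1 groups=3 -> no
String 4 '((((()))))': depth seq [1 2 3 4 5 4 3 2 1 0]
  -> pairs=5 depth=5 groups=1 -> yes

Answer: no no no yes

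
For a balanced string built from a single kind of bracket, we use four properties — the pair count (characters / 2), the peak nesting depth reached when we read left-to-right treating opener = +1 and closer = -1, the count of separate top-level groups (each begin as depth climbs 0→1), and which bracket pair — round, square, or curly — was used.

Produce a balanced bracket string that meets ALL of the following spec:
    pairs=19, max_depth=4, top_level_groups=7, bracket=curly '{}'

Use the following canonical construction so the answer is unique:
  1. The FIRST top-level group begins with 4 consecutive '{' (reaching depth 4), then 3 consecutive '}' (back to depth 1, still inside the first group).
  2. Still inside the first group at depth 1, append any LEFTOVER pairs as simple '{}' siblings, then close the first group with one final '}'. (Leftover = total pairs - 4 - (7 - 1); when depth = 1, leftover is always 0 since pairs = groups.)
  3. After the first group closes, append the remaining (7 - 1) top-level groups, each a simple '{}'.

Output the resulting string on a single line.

Spec: pairs=19 depth=4 groups=7
Leftover pairs = 19 - 4 - (7-1) = 9
First group: deep chain of depth 4 + 9 sibling pairs
Remaining 6 groups: simple '{}' each

Answer: {{{{}}}{}{}{}{}{}{}{}{}{}}{}{}{}{}{}{}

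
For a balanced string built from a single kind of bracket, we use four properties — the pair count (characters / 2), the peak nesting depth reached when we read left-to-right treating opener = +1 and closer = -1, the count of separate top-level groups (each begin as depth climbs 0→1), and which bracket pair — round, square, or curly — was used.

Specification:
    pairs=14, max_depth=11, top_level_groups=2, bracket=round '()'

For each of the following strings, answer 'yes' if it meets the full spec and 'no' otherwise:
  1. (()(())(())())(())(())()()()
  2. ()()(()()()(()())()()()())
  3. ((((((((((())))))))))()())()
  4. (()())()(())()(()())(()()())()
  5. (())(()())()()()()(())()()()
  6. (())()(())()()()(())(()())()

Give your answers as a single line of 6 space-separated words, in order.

String 1 '(()(())(())())(())(())()()()': depth seq [1 2 1 2 3 2 1 2 3 2 1 2 1 0 1 2 1 0 1 2 1 0 1 0 1 0 1 0]
  -> pairs=14 depth=3 groups=6 -> no
String 2 '()()(()()()(()())()()()())': depth seq [1 0 1 0 1 2 1 2 1 2 1 2 3 2 3 2 1 2 1 2 1 2 1 2 1 0]
  -> pairs=13 depth=3 groups=3 -> no
String 3 '((((((((((())))))))))()())()': depth seq [1 2 3 4 5 6 7 8 9 10 11 10 9 8 7 6 5 4 3 2 1 2 1 2 1 0 1 0]
  -> pairs=14 depth=11 groups=2 -> yes
String 4 '(()())()(())()(()())(()()())()': depth seq [1 2 1 2 1 0 1 0 1 2 1 0 1 0 1 2 1 2 1 0 1 2 1 2 1 2 1 0 1 0]
  -> pairs=15 depth=2 groups=7 -> no
String 5 '(())(()())()()()()(())()()()': depth seq [1 2 1 0 1 2 1 2 1 0 1 0 1 0 1 0 1 0 1 2 1 0 1 0 1 0 1 0]
  -> pairs=14 depth=2 groups=10 -> no
String 6 '(())()(())()()()(())(()())()': depth seq [1 2 1 0 1 0 1 2 1 0 1 0 1 0 1 0 1 2 1 0 1 2 1 2 1 0 1 0]
  -> pairs=14 depth=2 groups=9 -> no

Answer: no no yes no no no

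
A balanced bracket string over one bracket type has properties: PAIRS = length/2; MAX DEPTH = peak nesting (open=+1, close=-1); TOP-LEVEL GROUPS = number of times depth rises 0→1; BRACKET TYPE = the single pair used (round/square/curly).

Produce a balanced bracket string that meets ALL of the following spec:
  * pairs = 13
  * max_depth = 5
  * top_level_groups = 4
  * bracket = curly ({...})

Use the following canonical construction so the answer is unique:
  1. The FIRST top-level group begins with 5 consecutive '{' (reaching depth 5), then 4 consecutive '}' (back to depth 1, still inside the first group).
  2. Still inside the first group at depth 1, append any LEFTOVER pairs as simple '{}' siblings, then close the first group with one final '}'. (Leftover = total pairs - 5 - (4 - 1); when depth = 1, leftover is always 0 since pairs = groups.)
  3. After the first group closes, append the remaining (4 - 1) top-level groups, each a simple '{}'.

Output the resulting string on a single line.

Spec: pairs=13 depth=5 groups=4
Leftover pairs = 13 - 5 - (4-1) = 5
First group: deep chain of depth 5 + 5 sibling pairs
Remaining 3 groups: simple '{}' each

Answer: {{{{{}}}}{}{}{}{}{}}{}{}{}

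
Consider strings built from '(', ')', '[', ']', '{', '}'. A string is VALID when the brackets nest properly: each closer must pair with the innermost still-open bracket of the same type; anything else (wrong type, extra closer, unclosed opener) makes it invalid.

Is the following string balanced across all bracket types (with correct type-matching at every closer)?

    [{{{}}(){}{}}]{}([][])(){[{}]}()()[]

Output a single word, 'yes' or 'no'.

pos 0: push '['; stack = [
pos 1: push '{'; stack = [{
pos 2: push '{'; stack = [{{
pos 3: push '{'; stack = [{{{
pos 4: '}' matches '{'; pop; stack = [{{
pos 5: '}' matches '{'; pop; stack = [{
pos 6: push '('; stack = [{(
pos 7: ')' matches '('; pop; stack = [{
pos 8: push '{'; stack = [{{
pos 9: '}' matches '{'; pop; stack = [{
pos 10: push '{'; stack = [{{
pos 11: '}' matches '{'; pop; stack = [{
pos 12: '}' matches '{'; pop; stack = [
pos 13: ']' matches '['; pop; stack = (empty)
pos 14: push '{'; stack = {
pos 15: '}' matches '{'; pop; stack = (empty)
pos 16: push '('; stack = (
pos 17: push '['; stack = ([
pos 18: ']' matches '['; pop; stack = (
pos 19: push '['; stack = ([
pos 20: ']' matches '['; pop; stack = (
pos 21: ')' matches '('; pop; stack = (empty)
pos 22: push '('; stack = (
pos 23: ')' matches '('; pop; stack = (empty)
pos 24: push '{'; stack = {
pos 25: push '['; stack = {[
pos 26: push '{'; stack = {[{
pos 27: '}' matches '{'; pop; stack = {[
pos 28: ']' matches '['; pop; stack = {
pos 29: '}' matches '{'; pop; stack = (empty)
pos 30: push '('; stack = (
pos 31: ')' matches '('; pop; stack = (empty)
pos 32: push '('; stack = (
pos 33: ')' matches '('; pop; stack = (empty)
pos 34: push '['; stack = [
pos 35: ']' matches '['; pop; stack = (empty)
end: stack empty → VALID
Verdict: properly nested → yes

Answer: yes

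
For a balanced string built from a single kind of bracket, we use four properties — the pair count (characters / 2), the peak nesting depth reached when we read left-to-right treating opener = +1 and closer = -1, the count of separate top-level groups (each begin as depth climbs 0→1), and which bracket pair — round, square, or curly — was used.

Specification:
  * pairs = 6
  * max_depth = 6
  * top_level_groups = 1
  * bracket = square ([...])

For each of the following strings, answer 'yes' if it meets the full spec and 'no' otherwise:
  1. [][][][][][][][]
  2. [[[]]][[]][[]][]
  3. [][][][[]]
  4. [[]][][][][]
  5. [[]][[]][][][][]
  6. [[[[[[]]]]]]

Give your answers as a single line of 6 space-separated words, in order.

String 1 '[][][][][][][][]': depth seq [1 0 1 0 1 0 1 0 1 0 1 0 1 0 1 0]
  -> pairs=8 depth=1 groups=8 -> no
String 2 '[[[]]][[]][[]][]': depth seq [1 2 3 2 1 0 1 2 1 0 1 2 1 0 1 0]
  -> pairs=8 depth=3 groups=4 -> no
String 3 '[][][][[]]': depth seq [1 0 1 0 1 0 1 2 1 0]
  -> pairs=5 depth=2 groups=4 -> no
String 4 '[[]][][][][]': depth seq [1 2 1 0 1 0 1 0 1 0 1 0]
  -> pairs=6 depth=2 groups=5 -> no
String 5 '[[]][[]][][][][]': depth seq [1 2 1 0 1 2 1 0 1 0 1 0 1 0 1 0]
  -> pairs=8 depth=2 groups=6 -> no
String 6 '[[[[[[]]]]]]': depth seq [1 2 3 4 5 6 5 4 3 2 1 0]
  -> pairs=6 depth=6 groups=1 -> yes

Answer: no no no no no yes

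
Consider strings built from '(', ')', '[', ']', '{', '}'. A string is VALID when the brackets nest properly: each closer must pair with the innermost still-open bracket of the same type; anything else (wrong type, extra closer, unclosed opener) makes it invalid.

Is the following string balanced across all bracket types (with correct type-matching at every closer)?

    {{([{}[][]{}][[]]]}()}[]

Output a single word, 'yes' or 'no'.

pos 0: push '{'; stack = {
pos 1: push '{'; stack = {{
pos 2: push '('; stack = {{(
pos 3: push '['; stack = {{([
pos 4: push '{'; stack = {{([{
pos 5: '}' matches '{'; pop; stack = {{([
pos 6: push '['; stack = {{([[
pos 7: ']' matches '['; pop; stack = {{([
pos 8: push '['; stack = {{([[
pos 9: ']' matches '['; pop; stack = {{([
pos 10: push '{'; stack = {{([{
pos 11: '}' matches '{'; pop; stack = {{([
pos 12: ']' matches '['; pop; stack = {{(
pos 13: push '['; stack = {{([
pos 14: push '['; stack = {{([[
pos 15: ']' matches '['; pop; stack = {{([
pos 16: ']' matches '['; pop; stack = {{(
pos 17: saw closer ']' but top of stack is '(' (expected ')') → INVALID
Verdict: type mismatch at position 17: ']' closes '(' → no

Answer: no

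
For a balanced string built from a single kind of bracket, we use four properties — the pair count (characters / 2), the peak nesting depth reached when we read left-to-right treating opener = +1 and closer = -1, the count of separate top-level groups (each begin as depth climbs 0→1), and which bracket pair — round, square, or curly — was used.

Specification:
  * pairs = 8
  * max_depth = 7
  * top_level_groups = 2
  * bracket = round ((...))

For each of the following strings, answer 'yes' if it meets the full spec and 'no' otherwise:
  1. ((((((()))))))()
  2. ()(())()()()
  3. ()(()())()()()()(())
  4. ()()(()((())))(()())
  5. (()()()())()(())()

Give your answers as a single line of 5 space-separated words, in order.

Answer: yes no no no no

Derivation:
String 1 '((((((()))))))()': depth seq [1 2 3 4 5 6 7 6 5 4 3 2 1 0 1 0]
  -> pairs=8 depth=7 groups=2 -> yes
String 2 '()(())()()()': depth seq [1 0 1 2 1 0 1 0 1 0 1 0]
  -> pairs=6 depth=2 groups=5 -> no
String 3 '()(()())()()()()(())': depth seq [1 0 1 2 1 2 1 0 1 0 1 0 1 0 1 0 1 2 1 0]
  -> pairs=10 depth=2 groups=7 -> no
String 4 '()()(()((())))(()())': depth seq [1 0 1 0 1 2 1 2 3 4 3 2 1 0 1 2 1 2 1 0]
  -> pairs=10 depth=4 groups=4 -> no
String 5 '(()()()())()(())()': depth seq [1 2 1 2 1 2 1 2 1 0 1 0 1 2 1 0 1 0]
  -> pairs=9 depth=2 groups=4 -> no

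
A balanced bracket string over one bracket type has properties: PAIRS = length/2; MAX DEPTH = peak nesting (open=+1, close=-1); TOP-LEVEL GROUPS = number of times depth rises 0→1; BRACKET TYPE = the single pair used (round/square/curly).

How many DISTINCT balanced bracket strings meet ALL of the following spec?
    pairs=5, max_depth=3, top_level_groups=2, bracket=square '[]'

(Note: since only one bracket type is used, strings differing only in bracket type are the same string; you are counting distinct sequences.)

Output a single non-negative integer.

Answer: 8

Derivation:
Spec: pairs=5 depth=3 groups=2
Count(depth <= 3) = 12
Count(depth <= 2) = 4
Count(depth == 3) = 12 - 4 = 8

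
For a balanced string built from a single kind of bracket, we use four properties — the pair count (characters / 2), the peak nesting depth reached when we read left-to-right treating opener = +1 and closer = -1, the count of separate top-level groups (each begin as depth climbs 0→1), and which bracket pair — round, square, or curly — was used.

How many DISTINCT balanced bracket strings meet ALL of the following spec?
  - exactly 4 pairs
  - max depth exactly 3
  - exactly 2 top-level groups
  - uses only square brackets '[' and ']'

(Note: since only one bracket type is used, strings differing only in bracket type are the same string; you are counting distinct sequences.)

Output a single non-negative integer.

Spec: pairs=4 depth=3 groups=2
Count(depth <= 3) = 5
Count(depth <= 2) = 3
Count(depth == 3) = 5 - 3 = 2

Answer: 2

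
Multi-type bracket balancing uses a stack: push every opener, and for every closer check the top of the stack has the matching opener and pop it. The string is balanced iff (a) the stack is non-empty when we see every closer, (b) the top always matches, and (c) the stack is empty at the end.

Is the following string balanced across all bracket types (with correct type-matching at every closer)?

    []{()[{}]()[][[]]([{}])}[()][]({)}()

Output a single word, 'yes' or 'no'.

Answer: no

Derivation:
pos 0: push '['; stack = [
pos 1: ']' matches '['; pop; stack = (empty)
pos 2: push '{'; stack = {
pos 3: push '('; stack = {(
pos 4: ')' matches '('; pop; stack = {
pos 5: push '['; stack = {[
pos 6: push '{'; stack = {[{
pos 7: '}' matches '{'; pop; stack = {[
pos 8: ']' matches '['; pop; stack = {
pos 9: push '('; stack = {(
pos 10: ')' matches '('; pop; stack = {
pos 11: push '['; stack = {[
pos 12: ']' matches '['; pop; stack = {
pos 13: push '['; stack = {[
pos 14: push '['; stack = {[[
pos 15: ']' matches '['; pop; stack = {[
pos 16: ']' matches '['; pop; stack = {
pos 17: push '('; stack = {(
pos 18: push '['; stack = {([
pos 19: push '{'; stack = {([{
pos 20: '}' matches '{'; pop; stack = {([
pos 21: ']' matches '['; pop; stack = {(
pos 22: ')' matches '('; pop; stack = {
pos 23: '}' matches '{'; pop; stack = (empty)
pos 24: push '['; stack = [
pos 25: push '('; stack = [(
pos 26: ')' matches '('; pop; stack = [
pos 27: ']' matches '['; pop; stack = (empty)
pos 28: push '['; stack = [
pos 29: ']' matches '['; pop; stack = (empty)
pos 30: push '('; stack = (
pos 31: push '{'; stack = ({
pos 32: saw closer ')' but top of stack is '{' (expected '}') → INVALID
Verdict: type mismatch at position 32: ')' closes '{' → no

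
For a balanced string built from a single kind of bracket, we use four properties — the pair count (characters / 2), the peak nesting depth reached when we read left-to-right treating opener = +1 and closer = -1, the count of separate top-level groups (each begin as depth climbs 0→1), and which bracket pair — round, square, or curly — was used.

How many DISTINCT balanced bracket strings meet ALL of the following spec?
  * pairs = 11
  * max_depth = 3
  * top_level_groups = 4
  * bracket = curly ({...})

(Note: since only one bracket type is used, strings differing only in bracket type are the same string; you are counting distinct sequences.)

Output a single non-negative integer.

Spec: pairs=11 depth=3 groups=4
Count(depth <= 3) = 2528
Count(depth <= 2) = 120
Count(depth == 3) = 2528 - 120 = 2408

Answer: 2408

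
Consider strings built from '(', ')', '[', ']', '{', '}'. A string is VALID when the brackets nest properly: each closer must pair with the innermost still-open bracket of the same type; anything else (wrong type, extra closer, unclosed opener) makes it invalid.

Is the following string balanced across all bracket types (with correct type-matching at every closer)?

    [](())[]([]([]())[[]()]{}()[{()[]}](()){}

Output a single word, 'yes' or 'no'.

Answer: no

Derivation:
pos 0: push '['; stack = [
pos 1: ']' matches '['; pop; stack = (empty)
pos 2: push '('; stack = (
pos 3: push '('; stack = ((
pos 4: ')' matches '('; pop; stack = (
pos 5: ')' matches '('; pop; stack = (empty)
pos 6: push '['; stack = [
pos 7: ']' matches '['; pop; stack = (empty)
pos 8: push '('; stack = (
pos 9: push '['; stack = ([
pos 10: ']' matches '['; pop; stack = (
pos 11: push '('; stack = ((
pos 12: push '['; stack = (([
pos 13: ']' matches '['; pop; stack = ((
pos 14: push '('; stack = (((
pos 15: ')' matches '('; pop; stack = ((
pos 16: ')' matches '('; pop; stack = (
pos 17: push '['; stack = ([
pos 18: push '['; stack = ([[
pos 19: ']' matches '['; pop; stack = ([
pos 20: push '('; stack = ([(
pos 21: ')' matches '('; pop; stack = ([
pos 22: ']' matches '['; pop; stack = (
pos 23: push '{'; stack = ({
pos 24: '}' matches '{'; pop; stack = (
pos 25: push '('; stack = ((
pos 26: ')' matches '('; pop; stack = (
pos 27: push '['; stack = ([
pos 28: push '{'; stack = ([{
pos 29: push '('; stack = ([{(
pos 30: ')' matches '('; pop; stack = ([{
pos 31: push '['; stack = ([{[
pos 32: ']' matches '['; pop; stack = ([{
pos 33: '}' matches '{'; pop; stack = ([
pos 34: ']' matches '['; pop; stack = (
pos 35: push '('; stack = ((
pos 36: push '('; stack = (((
pos 37: ')' matches '('; pop; stack = ((
pos 38: ')' matches '('; pop; stack = (
pos 39: push '{'; stack = ({
pos 40: '}' matches '{'; pop; stack = (
end: stack still non-empty (() → INVALID
Verdict: unclosed openers at end: ( → no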